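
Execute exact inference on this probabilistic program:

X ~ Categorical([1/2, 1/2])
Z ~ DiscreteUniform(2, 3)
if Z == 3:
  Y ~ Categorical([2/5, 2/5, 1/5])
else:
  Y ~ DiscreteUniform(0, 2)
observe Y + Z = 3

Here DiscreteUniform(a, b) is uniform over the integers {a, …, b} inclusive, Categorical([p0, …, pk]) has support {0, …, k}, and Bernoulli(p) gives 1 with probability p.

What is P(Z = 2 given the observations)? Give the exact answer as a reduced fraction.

Enumerate traces; 4 have nonzero weight after conditioning:
  (X=0, Z=2, Y=1) weight 1/12
  (X=0, Z=3, Y=0) weight 1/10
  (X=1, Z=2, Y=1) weight 1/12
  (X=1, Z=3, Y=0) weight 1/10
Group by Z:
  weight(Z=2) = 1/6
  weight(Z=3) = 1/5
Total weight = 1/6 + 1/5 = 11/30
P(Z=2 | obs) = 1/6 / 11/30 = 5/11
P(Z=3 | obs) = 1/5 / 11/30 = 6/11

P(Z = 2 | obs) = 5/11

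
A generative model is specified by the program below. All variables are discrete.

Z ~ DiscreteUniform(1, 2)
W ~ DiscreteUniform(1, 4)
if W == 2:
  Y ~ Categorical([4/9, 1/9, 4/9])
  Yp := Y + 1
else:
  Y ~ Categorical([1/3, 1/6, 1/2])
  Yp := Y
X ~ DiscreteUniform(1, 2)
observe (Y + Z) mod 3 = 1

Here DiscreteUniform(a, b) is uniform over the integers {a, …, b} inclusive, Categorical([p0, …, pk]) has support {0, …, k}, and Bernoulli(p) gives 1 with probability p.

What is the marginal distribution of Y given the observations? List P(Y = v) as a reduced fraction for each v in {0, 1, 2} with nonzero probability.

Enumerate traces; 16 have nonzero weight after conditioning:
  (Z=1, W=1, Y=0, X=1) weight 1/48
  (Z=1, W=1, Y=0, X=2) weight 1/48
  (Z=1, W=2, Y=0, X=1) weight 1/36
  (Z=1, W=2, Y=0, X=2) weight 1/36
  (Z=1, W=3, Y=0, X=1) weight 1/48
  (Z=1, W=3, Y=0, X=2) weight 1/48
  (Z=1, W=4, Y=0, X=1) weight 1/48
  (Z=1, W=4, Y=0, X=2) weight 1/48
  (Z=2, W=1, Y=2, X=1) weight 1/32
  … 7 more
Group by Y:
  weight(Y=0) = 13/72
  weight(Y=2) = 35/144
Total weight = 13/72 + 35/144 = 61/144
P(Y=0 | obs) = 13/72 / 61/144 = 26/61
P(Y=2 | obs) = 35/144 / 61/144 = 35/61

P(Y=0) = 26/61, P(Y=2) = 35/61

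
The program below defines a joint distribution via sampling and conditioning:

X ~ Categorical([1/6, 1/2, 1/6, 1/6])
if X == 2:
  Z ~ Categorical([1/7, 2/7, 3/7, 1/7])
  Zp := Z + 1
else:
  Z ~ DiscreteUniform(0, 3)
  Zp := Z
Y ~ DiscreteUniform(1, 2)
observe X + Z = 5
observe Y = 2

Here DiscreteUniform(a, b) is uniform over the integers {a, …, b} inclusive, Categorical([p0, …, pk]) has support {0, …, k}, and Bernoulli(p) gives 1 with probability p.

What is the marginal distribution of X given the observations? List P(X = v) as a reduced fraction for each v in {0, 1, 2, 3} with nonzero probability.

Enumerate traces; 2 have nonzero weight after conditioning:
  (X=2, Z=3, Y=2) weight 1/84
  (X=3, Z=2, Y=2) weight 1/48
Group by X:
  weight(X=2) = 1/84
  weight(X=3) = 1/48
Total weight = 1/84 + 1/48 = 11/336
P(X=2 | obs) = 1/84 / 11/336 = 4/11
P(X=3 | obs) = 1/48 / 11/336 = 7/11

P(X=2) = 4/11, P(X=3) = 7/11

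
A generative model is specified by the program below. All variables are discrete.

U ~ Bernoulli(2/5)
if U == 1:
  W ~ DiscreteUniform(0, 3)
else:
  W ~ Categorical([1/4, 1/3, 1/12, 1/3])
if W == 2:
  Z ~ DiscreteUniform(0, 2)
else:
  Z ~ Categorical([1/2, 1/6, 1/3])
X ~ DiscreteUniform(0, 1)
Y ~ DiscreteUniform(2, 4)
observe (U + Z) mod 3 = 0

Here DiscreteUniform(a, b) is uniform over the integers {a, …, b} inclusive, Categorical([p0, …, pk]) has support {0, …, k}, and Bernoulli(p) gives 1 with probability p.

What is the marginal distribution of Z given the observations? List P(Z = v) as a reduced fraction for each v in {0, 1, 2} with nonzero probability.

Enumerate traces; 48 have nonzero weight after conditioning:
  (U=0, W=0, Z=0, X=0, Y=2) weight 1/80
  (U=0, W=0, Z=0, X=0, Y=3) weight 1/80
  (U=0, W=0, Z=0, X=0, Y=4) weight 1/80
  (U=0, W=0, Z=0, X=1, Y=2) weight 1/80
  (U=0, W=0, Z=0, X=1, Y=3) weight 1/80
  (U=0, W=0, Z=0, X=1, Y=4) weight 1/80
  (U=0, W=1, Z=0, X=0, Y=2) weight 1/60
  (U=0, W=1, Z=0, X=0, Y=3) weight 1/60
  (U=1, W=0, Z=2, X=0, Y=2) weight 1/180
  … 39 more
Group by Z:
  weight(Z=0) = 7/24
  weight(Z=2) = 2/15
Total weight = 7/24 + 2/15 = 17/40
P(Z=0 | obs) = 7/24 / 17/40 = 35/51
P(Z=2 | obs) = 2/15 / 17/40 = 16/51

P(Z=0) = 35/51, P(Z=2) = 16/51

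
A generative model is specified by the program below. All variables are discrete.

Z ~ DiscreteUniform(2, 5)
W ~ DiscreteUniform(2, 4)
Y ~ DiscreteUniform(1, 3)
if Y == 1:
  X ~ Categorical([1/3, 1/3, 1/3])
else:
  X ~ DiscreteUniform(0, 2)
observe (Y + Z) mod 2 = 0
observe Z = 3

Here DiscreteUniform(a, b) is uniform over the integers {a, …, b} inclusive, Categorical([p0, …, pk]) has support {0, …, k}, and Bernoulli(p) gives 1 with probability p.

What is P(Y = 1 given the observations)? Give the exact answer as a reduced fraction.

P(Y = 1 | obs) = 1/2

Enumerate traces; 18 have nonzero weight after conditioning:
  (Z=3, W=2, Y=1, X=0) weight 1/108
  (Z=3, W=2, Y=1, X=1) weight 1/108
  (Z=3, W=2, Y=1, X=2) weight 1/108
  (Z=3, W=2, Y=3, X=0) weight 1/108
  (Z=3, W=2, Y=3, X=1) weight 1/108
  (Z=3, W=2, Y=3, X=2) weight 1/108
  (Z=3, W=3, Y=1, X=0) weight 1/108
  (Z=3, W=3, Y=1, X=1) weight 1/108
  … 10 more
Group by Y:
  weight(Y=1) = 1/12
  weight(Y=3) = 1/12
Total weight = 1/12 + 1/12 = 1/6
P(Y=1 | obs) = 1/12 / 1/6 = 1/2
P(Y=3 | obs) = 1/12 / 1/6 = 1/2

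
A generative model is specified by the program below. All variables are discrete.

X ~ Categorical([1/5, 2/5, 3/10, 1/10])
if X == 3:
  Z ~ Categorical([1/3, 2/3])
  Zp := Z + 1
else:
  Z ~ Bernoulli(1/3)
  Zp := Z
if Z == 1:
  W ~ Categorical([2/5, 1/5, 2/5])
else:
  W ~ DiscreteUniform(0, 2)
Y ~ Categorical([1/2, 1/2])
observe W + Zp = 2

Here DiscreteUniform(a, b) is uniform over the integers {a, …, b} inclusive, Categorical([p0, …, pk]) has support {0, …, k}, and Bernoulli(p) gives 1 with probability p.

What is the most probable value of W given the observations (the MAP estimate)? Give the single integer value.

argmax_v P(W = v | obs) = 2

Enumerate traces; 16 have nonzero weight after conditioning:
  (X=0, Z=0, W=2, Y=0) weight 1/45
  (X=0, Z=0, W=2, Y=1) weight 1/45
  (X=0, Z=1, W=1, Y=0) weight 1/150
  (X=0, Z=1, W=1, Y=1) weight 1/150
  (X=1, Z=0, W=2, Y=0) weight 2/45
  (X=1, Z=0, W=2, Y=1) weight 2/45
  (X=1, Z=1, W=1, Y=0) weight 1/75
  (X=1, Z=1, W=1, Y=1) weight 1/75
  (X=3, Z=1, W=0, Y=0) weight 1/75
  … 7 more
Group by W:
  weight(W=0) = 2/75
  weight(W=1) = 16/225
  weight(W=2) = 1/5
Total weight = 2/75 + 16/225 + 1/5 = 67/225
P(W=0 | obs) = 2/75 / 67/225 = 6/67
P(W=1 | obs) = 16/225 / 67/225 = 16/67
P(W=2 | obs) = 1/5 / 67/225 = 45/67
argmax = 2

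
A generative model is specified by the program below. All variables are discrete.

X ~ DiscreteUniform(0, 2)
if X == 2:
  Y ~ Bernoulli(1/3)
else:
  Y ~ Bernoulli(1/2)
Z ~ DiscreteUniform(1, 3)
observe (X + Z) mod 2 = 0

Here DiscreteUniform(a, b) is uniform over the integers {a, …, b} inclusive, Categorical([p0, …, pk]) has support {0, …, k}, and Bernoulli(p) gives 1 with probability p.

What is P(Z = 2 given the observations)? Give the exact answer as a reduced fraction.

P(Z = 2 | obs) = 1/2

Enumerate traces; 8 have nonzero weight after conditioning:
  (X=0, Y=0, Z=2) weight 1/18
  (X=0, Y=1, Z=2) weight 1/18
  (X=1, Y=0, Z=1) weight 1/18
  (X=1, Y=0, Z=3) weight 1/18
  (X=1, Y=1, Z=1) weight 1/18
  (X=1, Y=1, Z=3) weight 1/18
  (X=2, Y=0, Z=2) weight 2/27
  (X=2, Y=1, Z=2) weight 1/27
Group by Z:
  weight(Z=1) = 1/9
  weight(Z=2) = 2/9
  weight(Z=3) = 1/9
Total weight = 1/9 + 2/9 + 1/9 = 4/9
P(Z=1 | obs) = 1/9 / 4/9 = 1/4
P(Z=2 | obs) = 2/9 / 4/9 = 1/2
P(Z=3 | obs) = 1/9 / 4/9 = 1/4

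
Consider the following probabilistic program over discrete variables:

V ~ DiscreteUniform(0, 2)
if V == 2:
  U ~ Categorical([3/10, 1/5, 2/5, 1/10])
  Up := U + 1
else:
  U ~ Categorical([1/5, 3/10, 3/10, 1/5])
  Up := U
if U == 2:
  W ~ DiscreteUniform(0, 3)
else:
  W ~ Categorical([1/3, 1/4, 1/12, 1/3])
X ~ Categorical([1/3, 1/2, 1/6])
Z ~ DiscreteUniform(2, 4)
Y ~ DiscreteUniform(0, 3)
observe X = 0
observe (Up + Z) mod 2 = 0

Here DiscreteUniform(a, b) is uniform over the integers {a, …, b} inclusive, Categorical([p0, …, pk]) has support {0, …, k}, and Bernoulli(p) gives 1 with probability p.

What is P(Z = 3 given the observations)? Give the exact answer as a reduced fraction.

Enumerate traces; 288 have nonzero weight after conditioning:
  (V=0, U=0, W=0, X=0, Z=2, Y=0) weight 1/1620
  (V=0, U=0, W=0, X=0, Z=2, Y=1) weight 1/1620
  (V=0, U=0, W=0, X=0, Z=2, Y=2) weight 1/1620
  (V=0, U=0, W=0, X=0, Z=2, Y=3) weight 1/1620
  (V=0, U=0, W=0, X=0, Z=4, Y=0) weight 1/1620
  (V=0, U=0, W=0, X=0, Z=4, Y=1) weight 1/1620
  (V=0, U=0, W=0, X=0, Z=4, Y=2) weight 1/1620
  (V=0, U=0, W=0, X=0, Z=4, Y=3) weight 1/1620
  (V=0, U=1, W=0, X=0, Z=3, Y=0) weight 1/1080
  … 279 more
Group by Z:
  weight(Z=2) = 13/270
  weight(Z=3) = 17/270
  weight(Z=4) = 13/270
Total weight = 13/270 + 17/270 + 13/270 = 43/270
P(Z=2 | obs) = 13/270 / 43/270 = 13/43
P(Z=3 | obs) = 17/270 / 43/270 = 17/43
P(Z=4 | obs) = 13/270 / 43/270 = 13/43

P(Z = 3 | obs) = 17/43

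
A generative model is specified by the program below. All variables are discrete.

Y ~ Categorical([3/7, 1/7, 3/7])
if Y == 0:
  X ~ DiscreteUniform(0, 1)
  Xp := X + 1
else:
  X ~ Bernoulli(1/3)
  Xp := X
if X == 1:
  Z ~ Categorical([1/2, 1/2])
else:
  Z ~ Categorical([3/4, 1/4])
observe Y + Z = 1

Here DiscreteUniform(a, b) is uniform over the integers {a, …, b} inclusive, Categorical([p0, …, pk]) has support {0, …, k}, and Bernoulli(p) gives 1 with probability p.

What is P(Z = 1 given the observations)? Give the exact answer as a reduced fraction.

P(Z = 1 | obs) = 27/43

Enumerate traces; 4 have nonzero weight after conditioning:
  (Y=0, X=0, Z=1) weight 3/56
  (Y=0, X=1, Z=1) weight 3/28
  (Y=1, X=0, Z=0) weight 1/14
  (Y=1, X=1, Z=0) weight 1/42
Group by Z:
  weight(Z=0) = 2/21
  weight(Z=1) = 9/56
Total weight = 2/21 + 9/56 = 43/168
P(Z=0 | obs) = 2/21 / 43/168 = 16/43
P(Z=1 | obs) = 9/56 / 43/168 = 27/43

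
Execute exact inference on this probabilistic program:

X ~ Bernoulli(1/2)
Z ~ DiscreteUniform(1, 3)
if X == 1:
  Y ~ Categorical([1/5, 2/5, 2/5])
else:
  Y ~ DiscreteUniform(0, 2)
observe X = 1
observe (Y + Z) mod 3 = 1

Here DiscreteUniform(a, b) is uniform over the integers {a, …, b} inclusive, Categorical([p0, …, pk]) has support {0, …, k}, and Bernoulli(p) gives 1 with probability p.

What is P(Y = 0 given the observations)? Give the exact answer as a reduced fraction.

P(Y = 0 | obs) = 1/5

Enumerate traces; 3 have nonzero weight after conditioning:
  (X=1, Z=1, Y=0) weight 1/30
  (X=1, Z=2, Y=2) weight 1/15
  (X=1, Z=3, Y=1) weight 1/15
Group by Y:
  weight(Y=0) = 1/30
  weight(Y=1) = 1/15
  weight(Y=2) = 1/15
Total weight = 1/30 + 1/15 + 1/15 = 1/6
P(Y=0 | obs) = 1/30 / 1/6 = 1/5
P(Y=1 | obs) = 1/15 / 1/6 = 2/5
P(Y=2 | obs) = 1/15 / 1/6 = 2/5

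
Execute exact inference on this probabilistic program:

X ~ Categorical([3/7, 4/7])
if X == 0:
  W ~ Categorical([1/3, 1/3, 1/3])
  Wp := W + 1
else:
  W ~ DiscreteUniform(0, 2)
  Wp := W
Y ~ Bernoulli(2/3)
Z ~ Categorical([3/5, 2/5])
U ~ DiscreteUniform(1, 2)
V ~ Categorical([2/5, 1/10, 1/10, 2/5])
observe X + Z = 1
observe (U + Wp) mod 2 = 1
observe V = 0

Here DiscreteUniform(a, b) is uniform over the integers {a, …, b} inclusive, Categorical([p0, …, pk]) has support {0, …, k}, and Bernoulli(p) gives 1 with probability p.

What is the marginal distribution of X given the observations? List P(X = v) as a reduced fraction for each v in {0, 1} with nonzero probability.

P(X=0) = 1/3, P(X=1) = 2/3

Enumerate traces; 12 have nonzero weight after conditioning:
  (X=0, W=0, Y=0, Z=1, U=2, V=0) weight 2/525
  (X=0, W=0, Y=1, Z=1, U=2, V=0) weight 4/525
  (X=0, W=1, Y=0, Z=1, U=1, V=0) weight 2/525
  (X=0, W=1, Y=1, Z=1, U=1, V=0) weight 4/525
  (X=0, W=2, Y=0, Z=1, U=2, V=0) weight 2/525
  (X=0, W=2, Y=1, Z=1, U=2, V=0) weight 4/525
  (X=1, W=0, Y=0, Z=0, U=1, V=0) weight 4/525
  (X=1, W=0, Y=1, Z=0, U=1, V=0) weight 8/525
  … 4 more
Group by X:
  weight(X=0) = 6/175
  weight(X=1) = 12/175
Total weight = 6/175 + 12/175 = 18/175
P(X=0 | obs) = 6/175 / 18/175 = 1/3
P(X=1 | obs) = 12/175 / 18/175 = 2/3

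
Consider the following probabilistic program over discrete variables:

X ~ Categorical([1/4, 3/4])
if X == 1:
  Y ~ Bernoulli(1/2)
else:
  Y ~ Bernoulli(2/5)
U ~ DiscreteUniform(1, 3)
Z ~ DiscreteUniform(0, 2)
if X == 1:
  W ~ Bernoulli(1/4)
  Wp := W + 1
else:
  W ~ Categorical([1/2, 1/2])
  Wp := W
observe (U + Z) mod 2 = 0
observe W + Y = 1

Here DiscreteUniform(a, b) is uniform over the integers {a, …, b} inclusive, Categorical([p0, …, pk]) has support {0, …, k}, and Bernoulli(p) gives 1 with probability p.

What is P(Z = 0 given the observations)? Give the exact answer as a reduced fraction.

P(Z = 0 | obs) = 1/4

Enumerate traces; 16 have nonzero weight after conditioning:
  (X=0, Y=0, U=1, Z=1, W=1) weight 1/120
  (X=0, Y=0, U=2, Z=0, W=1) weight 1/120
  (X=0, Y=0, U=2, Z=2, W=1) weight 1/120
  (X=0, Y=0, U=3, Z=1, W=1) weight 1/120
  (X=0, Y=1, U=1, Z=1, W=0) weight 1/180
  (X=0, Y=1, U=2, Z=0, W=0) weight 1/180
  (X=0, Y=1, U=2, Z=2, W=0) weight 1/180
  (X=0, Y=1, U=3, Z=1, W=0) weight 1/180
  … 8 more
Group by Z:
  weight(Z=0) = 1/18
  weight(Z=1) = 1/9
  weight(Z=2) = 1/18
Total weight = 1/18 + 1/9 + 1/18 = 2/9
P(Z=0 | obs) = 1/18 / 2/9 = 1/4
P(Z=1 | obs) = 1/9 / 2/9 = 1/2
P(Z=2 | obs) = 1/18 / 2/9 = 1/4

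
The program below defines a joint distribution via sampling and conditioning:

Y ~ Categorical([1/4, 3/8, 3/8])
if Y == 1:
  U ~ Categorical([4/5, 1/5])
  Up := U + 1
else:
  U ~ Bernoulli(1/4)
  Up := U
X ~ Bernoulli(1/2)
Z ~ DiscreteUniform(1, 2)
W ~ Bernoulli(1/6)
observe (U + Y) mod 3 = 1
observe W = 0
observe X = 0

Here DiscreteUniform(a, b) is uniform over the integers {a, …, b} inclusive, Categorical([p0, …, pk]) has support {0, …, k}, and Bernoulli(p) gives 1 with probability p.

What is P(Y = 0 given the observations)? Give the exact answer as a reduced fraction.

Enumerate traces; 4 have nonzero weight after conditioning:
  (Y=0, U=1, X=0, Z=1, W=0) weight 5/384
  (Y=0, U=1, X=0, Z=2, W=0) weight 5/384
  (Y=1, U=0, X=0, Z=1, W=0) weight 1/16
  (Y=1, U=0, X=0, Z=2, W=0) weight 1/16
Group by Y:
  weight(Y=0) = 5/192
  weight(Y=1) = 1/8
Total weight = 5/192 + 1/8 = 29/192
P(Y=0 | obs) = 5/192 / 29/192 = 5/29
P(Y=1 | obs) = 1/8 / 29/192 = 24/29

P(Y = 0 | obs) = 5/29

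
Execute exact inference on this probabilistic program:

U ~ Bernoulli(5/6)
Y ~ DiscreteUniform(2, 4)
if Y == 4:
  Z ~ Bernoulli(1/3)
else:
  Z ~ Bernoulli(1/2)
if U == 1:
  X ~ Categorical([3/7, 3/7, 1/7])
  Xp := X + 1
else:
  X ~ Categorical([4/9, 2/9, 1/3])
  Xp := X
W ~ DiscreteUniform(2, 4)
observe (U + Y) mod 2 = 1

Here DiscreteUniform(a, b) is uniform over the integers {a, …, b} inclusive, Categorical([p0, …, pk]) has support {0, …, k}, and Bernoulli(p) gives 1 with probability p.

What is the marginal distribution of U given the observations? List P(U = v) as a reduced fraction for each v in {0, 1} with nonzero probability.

Enumerate traces; 54 have nonzero weight after conditioning:
  (U=0, Y=3, Z=0, X=0, W=2) weight 1/243
  (U=0, Y=3, Z=0, X=0, W=3) weight 1/243
  (U=0, Y=3, Z=0, X=0, W=4) weight 1/243
  (U=0, Y=3, Z=0, X=1, W=2) weight 1/486
  (U=0, Y=3, Z=0, X=1, W=3) weight 1/486
  (U=0, Y=3, Z=0, X=1, W=4) weight 1/486
  (U=0, Y=3, Z=0, X=2, W=2) weight 1/324
  (U=0, Y=3, Z=0, X=2, W=3) weight 1/324
  (U=1, Y=2, Z=0, X=0, W=2) weight 5/252
  … 45 more
Group by U:
  weight(U=0) = 1/18
  weight(U=1) = 5/9
Total weight = 1/18 + 5/9 = 11/18
P(U=0 | obs) = 1/18 / 11/18 = 1/11
P(U=1 | obs) = 5/9 / 11/18 = 10/11

P(U=0) = 1/11, P(U=1) = 10/11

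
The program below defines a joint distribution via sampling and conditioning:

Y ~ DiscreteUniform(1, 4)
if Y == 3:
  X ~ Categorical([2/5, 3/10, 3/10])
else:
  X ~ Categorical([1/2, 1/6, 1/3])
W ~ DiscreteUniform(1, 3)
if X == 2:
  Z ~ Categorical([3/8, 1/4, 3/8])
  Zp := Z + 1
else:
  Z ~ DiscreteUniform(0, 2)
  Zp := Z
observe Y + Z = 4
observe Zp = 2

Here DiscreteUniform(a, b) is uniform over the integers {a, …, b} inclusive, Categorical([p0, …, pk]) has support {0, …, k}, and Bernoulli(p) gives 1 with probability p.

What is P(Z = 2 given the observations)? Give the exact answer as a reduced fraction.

P(Z = 2 | obs) = 80/107

Enumerate traces; 9 have nonzero weight after conditioning:
  (Y=2, X=0, W=1, Z=2) weight 1/72
  (Y=2, X=0, W=2, Z=2) weight 1/72
  (Y=2, X=0, W=3, Z=2) weight 1/72
  (Y=2, X=1, W=1, Z=2) weight 1/216
  (Y=2, X=1, W=2, Z=2) weight 1/216
  (Y=2, X=1, W=3, Z=2) weight 1/216
  (Y=3, X=2, W=1, Z=1) weight 1/160
  (Y=3, X=2, W=2, Z=1) weight 1/160
  … 1 more
Group by Z:
  weight(Z=1) = 3/160
  weight(Z=2) = 1/18
Total weight = 3/160 + 1/18 = 107/1440
P(Z=1 | obs) = 3/160 / 107/1440 = 27/107
P(Z=2 | obs) = 1/18 / 107/1440 = 80/107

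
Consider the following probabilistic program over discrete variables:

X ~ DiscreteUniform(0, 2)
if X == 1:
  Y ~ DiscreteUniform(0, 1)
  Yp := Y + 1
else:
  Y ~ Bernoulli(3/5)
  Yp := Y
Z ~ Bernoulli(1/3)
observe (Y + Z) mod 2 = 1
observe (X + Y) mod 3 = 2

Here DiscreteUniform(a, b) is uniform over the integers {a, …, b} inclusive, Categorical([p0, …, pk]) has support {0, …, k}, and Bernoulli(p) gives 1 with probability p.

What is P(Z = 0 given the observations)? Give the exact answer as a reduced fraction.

Enumerate traces; 2 have nonzero weight after conditioning:
  (X=1, Y=1, Z=0) weight 1/9
  (X=2, Y=0, Z=1) weight 2/45
Group by Z:
  weight(Z=0) = 1/9
  weight(Z=1) = 2/45
Total weight = 1/9 + 2/45 = 7/45
P(Z=0 | obs) = 1/9 / 7/45 = 5/7
P(Z=1 | obs) = 2/45 / 7/45 = 2/7

P(Z = 0 | obs) = 5/7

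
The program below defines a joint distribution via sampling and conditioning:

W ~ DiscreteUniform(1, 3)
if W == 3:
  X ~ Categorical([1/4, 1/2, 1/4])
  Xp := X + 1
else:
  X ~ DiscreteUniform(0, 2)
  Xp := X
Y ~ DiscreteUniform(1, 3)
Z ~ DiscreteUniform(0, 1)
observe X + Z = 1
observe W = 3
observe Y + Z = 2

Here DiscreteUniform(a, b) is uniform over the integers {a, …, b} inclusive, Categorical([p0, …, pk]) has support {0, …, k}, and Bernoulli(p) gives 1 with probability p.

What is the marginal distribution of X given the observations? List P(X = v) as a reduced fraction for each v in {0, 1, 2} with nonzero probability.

Enumerate traces; 2 have nonzero weight after conditioning:
  (W=3, X=0, Y=1, Z=1) weight 1/72
  (W=3, X=1, Y=2, Z=0) weight 1/36
Group by X:
  weight(X=0) = 1/72
  weight(X=1) = 1/36
Total weight = 1/72 + 1/36 = 1/24
P(X=0 | obs) = 1/72 / 1/24 = 1/3
P(X=1 | obs) = 1/36 / 1/24 = 2/3

P(X=0) = 1/3, P(X=1) = 2/3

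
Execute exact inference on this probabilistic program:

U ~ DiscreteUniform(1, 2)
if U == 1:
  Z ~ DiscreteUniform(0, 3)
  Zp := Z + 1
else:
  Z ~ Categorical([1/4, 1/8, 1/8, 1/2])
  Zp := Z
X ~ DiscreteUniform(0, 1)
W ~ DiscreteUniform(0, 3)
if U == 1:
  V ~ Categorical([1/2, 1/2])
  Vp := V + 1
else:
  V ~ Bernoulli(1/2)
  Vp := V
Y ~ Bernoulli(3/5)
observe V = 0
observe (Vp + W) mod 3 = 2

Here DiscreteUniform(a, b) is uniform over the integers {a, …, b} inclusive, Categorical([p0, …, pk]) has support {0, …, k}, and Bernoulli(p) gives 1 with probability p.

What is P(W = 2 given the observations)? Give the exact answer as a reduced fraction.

Enumerate traces; 32 have nonzero weight after conditioning:
  (U=1, Z=0, X=0, W=1, V=0, Y=0) weight 1/320
  (U=1, Z=0, X=0, W=1, V=0, Y=1) weight 3/640
  (U=1, Z=0, X=1, W=1, V=0, Y=0) weight 1/320
  (U=1, Z=0, X=1, W=1, V=0, Y=1) weight 3/640
  (U=1, Z=1, X=0, W=1, V=0, Y=0) weight 1/320
  (U=1, Z=1, X=0, W=1, V=0, Y=1) weight 3/640
  (U=1, Z=1, X=1, W=1, V=0, Y=0) weight 1/320
  (U=1, Z=1, X=1, W=1, V=0, Y=1) weight 3/640
  (U=2, Z=0, X=0, W=2, V=0, Y=0) weight 1/320
  … 23 more
Group by W:
  weight(W=1) = 1/16
  weight(W=2) = 1/16
Total weight = 1/16 + 1/16 = 1/8
P(W=1 | obs) = 1/16 / 1/8 = 1/2
P(W=2 | obs) = 1/16 / 1/8 = 1/2

P(W = 2 | obs) = 1/2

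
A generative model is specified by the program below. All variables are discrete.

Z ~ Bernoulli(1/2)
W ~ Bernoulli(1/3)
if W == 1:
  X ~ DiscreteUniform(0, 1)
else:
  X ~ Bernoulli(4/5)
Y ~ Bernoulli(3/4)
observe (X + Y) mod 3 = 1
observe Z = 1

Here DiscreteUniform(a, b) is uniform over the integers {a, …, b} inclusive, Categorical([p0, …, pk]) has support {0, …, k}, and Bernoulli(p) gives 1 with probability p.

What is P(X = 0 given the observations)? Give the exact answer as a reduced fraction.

Enumerate traces; 4 have nonzero weight after conditioning:
  (Z=1, W=0, X=0, Y=1) weight 1/20
  (Z=1, W=0, X=1, Y=0) weight 1/15
  (Z=1, W=1, X=0, Y=1) weight 1/16
  (Z=1, W=1, X=1, Y=0) weight 1/48
Group by X:
  weight(X=0) = 9/80
  weight(X=1) = 7/80
Total weight = 9/80 + 7/80 = 1/5
P(X=0 | obs) = 9/80 / 1/5 = 9/16
P(X=1 | obs) = 7/80 / 1/5 = 7/16

P(X = 0 | obs) = 9/16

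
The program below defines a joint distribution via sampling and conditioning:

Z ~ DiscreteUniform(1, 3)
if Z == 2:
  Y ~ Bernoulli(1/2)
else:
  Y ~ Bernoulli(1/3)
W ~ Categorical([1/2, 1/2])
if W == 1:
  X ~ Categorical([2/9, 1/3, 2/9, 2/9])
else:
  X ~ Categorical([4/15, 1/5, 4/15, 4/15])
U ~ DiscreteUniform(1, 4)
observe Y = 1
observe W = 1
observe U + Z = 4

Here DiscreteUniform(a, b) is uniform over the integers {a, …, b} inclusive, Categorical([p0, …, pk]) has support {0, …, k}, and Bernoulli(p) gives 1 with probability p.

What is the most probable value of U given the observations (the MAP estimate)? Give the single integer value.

Enumerate traces; 12 have nonzero weight after conditioning:
  (Z=1, Y=1, W=1, X=0, U=3) weight 1/324
  (Z=1, Y=1, W=1, X=1, U=3) weight 1/216
  (Z=1, Y=1, W=1, X=2, U=3) weight 1/324
  (Z=1, Y=1, W=1, X=3, U=3) weight 1/324
  (Z=2, Y=1, W=1, X=0, U=2) weight 1/216
  (Z=2, Y=1, W=1, X=1, U=2) weight 1/144
  (Z=2, Y=1, W=1, X=2, U=2) weight 1/216
  (Z=2, Y=1, W=1, X=3, U=2) weight 1/216
  (Z=3, Y=1, W=1, X=0, U=1) weight 1/324
  … 3 more
Group by U:
  weight(U=1) = 1/72
  weight(U=2) = 1/48
  weight(U=3) = 1/72
Total weight = 1/72 + 1/48 + 1/72 = 7/144
P(U=1 | obs) = 1/72 / 7/144 = 2/7
P(U=2 | obs) = 1/48 / 7/144 = 3/7
P(U=3 | obs) = 1/72 / 7/144 = 2/7
argmax = 2

argmax_v P(U = v | obs) = 2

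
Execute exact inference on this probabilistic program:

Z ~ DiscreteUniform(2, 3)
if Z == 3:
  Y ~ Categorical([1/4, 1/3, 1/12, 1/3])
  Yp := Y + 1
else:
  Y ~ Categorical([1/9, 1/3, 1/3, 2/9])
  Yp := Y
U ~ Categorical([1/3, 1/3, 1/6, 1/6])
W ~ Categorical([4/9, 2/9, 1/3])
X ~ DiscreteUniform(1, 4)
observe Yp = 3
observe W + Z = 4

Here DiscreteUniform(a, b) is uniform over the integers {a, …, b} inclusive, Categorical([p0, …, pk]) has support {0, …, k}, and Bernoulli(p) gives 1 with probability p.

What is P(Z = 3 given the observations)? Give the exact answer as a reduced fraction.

P(Z = 3 | obs) = 1/5

Enumerate traces; 32 have nonzero weight after conditioning:
  (Z=2, Y=3, U=0, W=2, X=1) weight 1/324
  (Z=2, Y=3, U=0, W=2, X=2) weight 1/324
  (Z=2, Y=3, U=0, W=2, X=3) weight 1/324
  (Z=2, Y=3, U=0, W=2, X=4) weight 1/324
  (Z=2, Y=3, U=1, W=2, X=1) weight 1/324
  (Z=2, Y=3, U=1, W=2, X=2) weight 1/324
  (Z=2, Y=3, U=1, W=2, X=3) weight 1/324
  (Z=2, Y=3, U=1, W=2, X=4) weight 1/324
  (Z=3, Y=2, U=0, W=1, X=1) weight 1/1296
  … 23 more
Group by Z:
  weight(Z=2) = 1/27
  weight(Z=3) = 1/108
Total weight = 1/27 + 1/108 = 5/108
P(Z=2 | obs) = 1/27 / 5/108 = 4/5
P(Z=3 | obs) = 1/108 / 5/108 = 1/5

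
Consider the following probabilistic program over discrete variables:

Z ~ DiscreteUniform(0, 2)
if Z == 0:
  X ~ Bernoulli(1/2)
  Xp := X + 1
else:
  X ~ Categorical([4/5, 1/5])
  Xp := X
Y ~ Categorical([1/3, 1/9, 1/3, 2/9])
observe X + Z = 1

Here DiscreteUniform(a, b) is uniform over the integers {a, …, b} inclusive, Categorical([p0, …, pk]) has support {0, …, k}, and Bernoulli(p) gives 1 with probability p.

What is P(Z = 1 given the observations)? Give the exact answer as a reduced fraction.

P(Z = 1 | obs) = 8/13

Enumerate traces; 8 have nonzero weight after conditioning:
  (Z=0, X=1, Y=0) weight 1/18
  (Z=0, X=1, Y=1) weight 1/54
  (Z=0, X=1, Y=2) weight 1/18
  (Z=0, X=1, Y=3) weight 1/27
  (Z=1, X=0, Y=0) weight 4/45
  (Z=1, X=0, Y=1) weight 4/135
  (Z=1, X=0, Y=2) weight 4/45
  (Z=1, X=0, Y=3) weight 8/135
Group by Z:
  weight(Z=0) = 1/6
  weight(Z=1) = 4/15
Total weight = 1/6 + 4/15 = 13/30
P(Z=0 | obs) = 1/6 / 13/30 = 5/13
P(Z=1 | obs) = 4/15 / 13/30 = 8/13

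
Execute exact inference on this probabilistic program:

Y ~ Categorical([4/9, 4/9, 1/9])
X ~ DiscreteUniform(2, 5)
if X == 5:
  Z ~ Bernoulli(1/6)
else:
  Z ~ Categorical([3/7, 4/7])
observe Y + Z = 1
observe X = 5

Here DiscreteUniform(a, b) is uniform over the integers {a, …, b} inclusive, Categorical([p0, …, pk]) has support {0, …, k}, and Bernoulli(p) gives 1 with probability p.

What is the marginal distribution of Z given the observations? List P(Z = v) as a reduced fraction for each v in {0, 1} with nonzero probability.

P(Z=0) = 5/6, P(Z=1) = 1/6

Enumerate traces; 2 have nonzero weight after conditioning:
  (Y=0, X=5, Z=1) weight 1/54
  (Y=1, X=5, Z=0) weight 5/54
Group by Z:
  weight(Z=0) = 5/54
  weight(Z=1) = 1/54
Total weight = 5/54 + 1/54 = 1/9
P(Z=0 | obs) = 5/54 / 1/9 = 5/6
P(Z=1 | obs) = 1/54 / 1/9 = 1/6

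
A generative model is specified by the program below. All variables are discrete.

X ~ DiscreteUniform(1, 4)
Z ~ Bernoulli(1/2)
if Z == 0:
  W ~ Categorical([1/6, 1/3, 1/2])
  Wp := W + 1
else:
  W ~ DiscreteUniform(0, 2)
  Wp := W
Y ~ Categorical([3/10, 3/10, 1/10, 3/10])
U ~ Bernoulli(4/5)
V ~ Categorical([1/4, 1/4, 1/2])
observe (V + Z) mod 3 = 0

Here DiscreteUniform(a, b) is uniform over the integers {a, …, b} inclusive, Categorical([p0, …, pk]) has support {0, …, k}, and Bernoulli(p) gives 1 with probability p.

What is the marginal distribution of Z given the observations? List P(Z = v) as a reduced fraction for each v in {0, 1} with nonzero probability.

Enumerate traces; 192 have nonzero weight after conditioning:
  (X=1, Z=0, W=0, Y=0, U=0, V=0) weight 1/3200
  (X=1, Z=0, W=0, Y=0, U=1, V=0) weight 1/800
  (X=1, Z=0, W=0, Y=1, U=0, V=0) weight 1/3200
  (X=1, Z=0, W=0, Y=1, U=1, V=0) weight 1/800
  (X=1, Z=0, W=0, Y=2, U=0, V=0) weight 1/9600
  (X=1, Z=0, W=0, Y=2, U=1, V=0) weight 1/2400
  (X=1, Z=0, W=0, Y=3, U=0, V=0) weight 1/3200
  (X=1, Z=0, W=0, Y=3, U=1, V=0) weight 1/800
  (X=1, Z=1, W=0, Y=0, U=0, V=2) weight 1/800
  … 183 more
Group by Z:
  weight(Z=0) = 1/8
  weight(Z=1) = 1/4
Total weight = 1/8 + 1/4 = 3/8
P(Z=0 | obs) = 1/8 / 3/8 = 1/3
P(Z=1 | obs) = 1/4 / 3/8 = 2/3

P(Z=0) = 1/3, P(Z=1) = 2/3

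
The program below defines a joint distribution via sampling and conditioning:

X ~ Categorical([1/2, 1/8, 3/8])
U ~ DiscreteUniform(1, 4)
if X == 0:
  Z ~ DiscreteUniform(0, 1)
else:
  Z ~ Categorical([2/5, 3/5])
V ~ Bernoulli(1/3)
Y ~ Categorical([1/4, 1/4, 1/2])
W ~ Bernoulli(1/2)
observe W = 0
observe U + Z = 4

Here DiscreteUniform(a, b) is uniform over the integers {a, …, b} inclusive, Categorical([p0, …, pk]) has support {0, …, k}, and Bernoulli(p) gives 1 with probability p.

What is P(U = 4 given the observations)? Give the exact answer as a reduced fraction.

P(U = 4 | obs) = 9/20

Enumerate traces; 36 have nonzero weight after conditioning:
  (X=0, U=3, Z=1, V=0, Y=0, W=0) weight 1/192
  (X=0, U=3, Z=1, V=0, Y=1, W=0) weight 1/192
  (X=0, U=3, Z=1, V=0, Y=2, W=0) weight 1/96
  (X=0, U=3, Z=1, V=1, Y=0, W=0) weight 1/384
  (X=0, U=3, Z=1, V=1, Y=1, W=0) weight 1/384
  (X=0, U=3, Z=1, V=1, Y=2, W=0) weight 1/192
  (X=0, U=4, Z=0, V=0, Y=0, W=0) weight 1/192
  (X=0, U=4, Z=0, V=0, Y=1, W=0) weight 1/192
  … 28 more
Group by U:
  weight(U=3) = 11/160
  weight(U=4) = 9/160
Total weight = 11/160 + 9/160 = 1/8
P(U=3 | obs) = 11/160 / 1/8 = 11/20
P(U=4 | obs) = 9/160 / 1/8 = 9/20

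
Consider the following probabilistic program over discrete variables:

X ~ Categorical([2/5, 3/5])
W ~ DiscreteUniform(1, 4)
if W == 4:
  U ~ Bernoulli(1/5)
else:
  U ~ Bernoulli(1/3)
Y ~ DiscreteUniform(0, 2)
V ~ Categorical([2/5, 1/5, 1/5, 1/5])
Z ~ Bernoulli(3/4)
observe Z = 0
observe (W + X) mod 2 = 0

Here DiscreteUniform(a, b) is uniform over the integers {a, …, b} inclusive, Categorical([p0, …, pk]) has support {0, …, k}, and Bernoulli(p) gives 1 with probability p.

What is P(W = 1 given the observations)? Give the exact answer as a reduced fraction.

P(W = 1 | obs) = 3/10

Enumerate traces; 96 have nonzero weight after conditioning:
  (X=0, W=2, U=0, Y=0, V=0, Z=0) weight 1/450
  (X=0, W=2, U=0, Y=0, V=1, Z=0) weight 1/900
  (X=0, W=2, U=0, Y=0, V=2, Z=0) weight 1/900
  (X=0, W=2, U=0, Y=0, V=3, Z=0) weight 1/900
  (X=0, W=2, U=0, Y=1, V=0, Z=0) weight 1/450
  (X=0, W=2, U=0, Y=1, V=1, Z=0) weight 1/900
  (X=0, W=2, U=0, Y=1, V=2, Z=0) weight 1/900
  (X=0, W=2, U=0, Y=1, V=3, Z=0) weight 1/900
  (X=0, W=4, U=0, Y=0, V=0, Z=0) weight 1/375
  (X=1, W=1, U=0, Y=0, V=0, Z=0) weight 1/300
  … 86 more
Group by W:
  weight(W=1) = 3/80
  weight(W=2) = 1/40
  weight(W=3) = 3/80
  weight(W=4) = 1/40
Total weight = 3/80 + 1/40 + 3/80 + 1/40 = 1/8
P(W=1 | obs) = 3/80 / 1/8 = 3/10
P(W=2 | obs) = 1/40 / 1/8 = 1/5
P(W=3 | obs) = 3/80 / 1/8 = 3/10
P(W=4 | obs) = 1/40 / 1/8 = 1/5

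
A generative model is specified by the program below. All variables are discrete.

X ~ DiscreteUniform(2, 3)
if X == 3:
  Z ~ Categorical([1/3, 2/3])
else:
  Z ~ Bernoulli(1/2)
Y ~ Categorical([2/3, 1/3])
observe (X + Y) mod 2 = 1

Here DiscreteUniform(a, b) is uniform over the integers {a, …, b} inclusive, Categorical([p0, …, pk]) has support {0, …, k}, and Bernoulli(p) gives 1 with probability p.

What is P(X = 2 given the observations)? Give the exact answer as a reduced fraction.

P(X = 2 | obs) = 1/3

Enumerate traces; 4 have nonzero weight after conditioning:
  (X=2, Z=0, Y=1) weight 1/12
  (X=2, Z=1, Y=1) weight 1/12
  (X=3, Z=0, Y=0) weight 1/9
  (X=3, Z=1, Y=0) weight 2/9
Group by X:
  weight(X=2) = 1/6
  weight(X=3) = 1/3
Total weight = 1/6 + 1/3 = 1/2
P(X=2 | obs) = 1/6 / 1/2 = 1/3
P(X=3 | obs) = 1/3 / 1/2 = 2/3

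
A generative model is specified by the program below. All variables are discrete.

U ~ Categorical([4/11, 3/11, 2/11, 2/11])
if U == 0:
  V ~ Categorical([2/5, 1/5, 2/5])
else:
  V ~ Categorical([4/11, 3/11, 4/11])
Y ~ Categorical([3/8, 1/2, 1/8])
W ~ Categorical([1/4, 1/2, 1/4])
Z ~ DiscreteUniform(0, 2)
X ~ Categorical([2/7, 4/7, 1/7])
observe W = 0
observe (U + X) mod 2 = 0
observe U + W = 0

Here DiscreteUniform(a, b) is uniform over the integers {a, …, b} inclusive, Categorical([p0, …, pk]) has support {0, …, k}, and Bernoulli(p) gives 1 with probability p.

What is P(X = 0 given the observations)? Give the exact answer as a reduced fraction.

P(X = 0 | obs) = 2/3

Enumerate traces; 54 have nonzero weight after conditioning:
  (U=0, V=0, Y=0, W=0, Z=0, X=0) weight 1/770
  (U=0, V=0, Y=0, W=0, Z=0, X=2) weight 1/1540
  (U=0, V=0, Y=0, W=0, Z=1, X=0) weight 1/770
  (U=0, V=0, Y=0, W=0, Z=1, X=2) weight 1/1540
  (U=0, V=0, Y=0, W=0, Z=2, X=0) weight 1/770
  (U=0, V=0, Y=0, W=0, Z=2, X=2) weight 1/1540
  (U=0, V=0, Y=1, W=0, Z=0, X=0) weight 2/1155
  (U=0, V=0, Y=1, W=0, Z=0, X=2) weight 1/1155
  … 46 more
Group by X:
  weight(X=0) = 2/77
  weight(X=2) = 1/77
Total weight = 2/77 + 1/77 = 3/77
P(X=0 | obs) = 2/77 / 3/77 = 2/3
P(X=2 | obs) = 1/77 / 3/77 = 1/3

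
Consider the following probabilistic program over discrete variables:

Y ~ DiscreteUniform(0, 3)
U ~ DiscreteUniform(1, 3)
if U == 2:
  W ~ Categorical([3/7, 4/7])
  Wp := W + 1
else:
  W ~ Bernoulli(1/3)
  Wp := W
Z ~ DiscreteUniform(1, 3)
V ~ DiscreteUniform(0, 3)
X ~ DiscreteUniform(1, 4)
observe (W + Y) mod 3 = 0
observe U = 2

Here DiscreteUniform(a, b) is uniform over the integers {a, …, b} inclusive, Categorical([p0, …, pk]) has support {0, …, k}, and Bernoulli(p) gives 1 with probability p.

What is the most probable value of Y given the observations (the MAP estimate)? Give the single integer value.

Enumerate traces; 144 have nonzero weight after conditioning:
  (Y=0, U=2, W=0, Z=1, V=0, X=1) weight 1/1344
  (Y=0, U=2, W=0, Z=1, V=0, X=2) weight 1/1344
  (Y=0, U=2, W=0, Z=1, V=0, X=3) weight 1/1344
  (Y=0, U=2, W=0, Z=1, V=0, X=4) weight 1/1344
  (Y=0, U=2, W=0, Z=1, V=1, X=1) weight 1/1344
  (Y=0, U=2, W=0, Z=1, V=1, X=2) weight 1/1344
  (Y=0, U=2, W=0, Z=1, V=1, X=3) weight 1/1344
  (Y=0, U=2, W=0, Z=1, V=1, X=4) weight 1/1344
  (Y=2, U=2, W=1, Z=1, V=0, X=1) weight 1/1008
  (Y=3, U=2, W=0, Z=1, V=0, X=1) weight 1/1344
  … 134 more
Group by Y:
  weight(Y=0) = 1/28
  weight(Y=2) = 1/21
  weight(Y=3) = 1/28
Total weight = 1/28 + 1/21 + 1/28 = 5/42
P(Y=0 | obs) = 1/28 / 5/42 = 3/10
P(Y=2 | obs) = 1/21 / 5/42 = 2/5
P(Y=3 | obs) = 1/28 / 5/42 = 3/10
argmax = 2

argmax_v P(Y = v | obs) = 2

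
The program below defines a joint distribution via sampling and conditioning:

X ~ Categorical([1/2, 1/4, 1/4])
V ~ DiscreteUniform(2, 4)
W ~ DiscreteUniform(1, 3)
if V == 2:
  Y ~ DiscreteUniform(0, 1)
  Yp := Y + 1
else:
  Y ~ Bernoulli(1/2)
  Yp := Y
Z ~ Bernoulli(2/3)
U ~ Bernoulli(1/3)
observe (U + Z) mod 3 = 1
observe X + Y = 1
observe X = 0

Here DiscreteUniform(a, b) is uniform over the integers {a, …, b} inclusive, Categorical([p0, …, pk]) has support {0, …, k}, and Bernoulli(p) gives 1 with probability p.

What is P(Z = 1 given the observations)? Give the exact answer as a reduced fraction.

P(Z = 1 | obs) = 4/5

Enumerate traces; 18 have nonzero weight after conditioning:
  (X=0, V=2, W=1, Y=1, Z=0, U=1) weight 1/324
  (X=0, V=2, W=1, Y=1, Z=1, U=0) weight 1/81
  (X=0, V=2, W=2, Y=1, Z=0, U=1) weight 1/324
  (X=0, V=2, W=2, Y=1, Z=1, U=0) weight 1/81
  (X=0, V=2, W=3, Y=1, Z=0, U=1) weight 1/324
  (X=0, V=2, W=3, Y=1, Z=1, U=0) weight 1/81
  (X=0, V=3, W=1, Y=1, Z=0, U=1) weight 1/324
  (X=0, V=3, W=1, Y=1, Z=1, U=0) weight 1/81
  … 10 more
Group by Z:
  weight(Z=0) = 1/36
  weight(Z=1) = 1/9
Total weight = 1/36 + 1/9 = 5/36
P(Z=0 | obs) = 1/36 / 5/36 = 1/5
P(Z=1 | obs) = 1/9 / 5/36 = 4/5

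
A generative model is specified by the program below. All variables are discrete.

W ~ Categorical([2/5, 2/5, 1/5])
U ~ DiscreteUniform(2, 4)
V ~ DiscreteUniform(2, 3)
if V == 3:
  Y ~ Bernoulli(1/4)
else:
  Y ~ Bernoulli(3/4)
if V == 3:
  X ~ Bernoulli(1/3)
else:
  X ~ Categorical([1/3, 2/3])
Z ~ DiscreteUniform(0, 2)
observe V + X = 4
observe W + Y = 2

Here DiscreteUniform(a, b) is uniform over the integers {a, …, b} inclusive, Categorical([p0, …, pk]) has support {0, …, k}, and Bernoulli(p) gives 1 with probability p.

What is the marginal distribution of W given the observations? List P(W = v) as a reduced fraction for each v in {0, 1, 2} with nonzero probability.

P(W=1) = 2/5, P(W=2) = 3/5

Enumerate traces; 18 have nonzero weight after conditioning:
  (W=1, U=2, V=3, Y=1, X=1, Z=0) weight 1/540
  (W=1, U=2, V=3, Y=1, X=1, Z=1) weight 1/540
  (W=1, U=2, V=3, Y=1, X=1, Z=2) weight 1/540
  (W=1, U=3, V=3, Y=1, X=1, Z=0) weight 1/540
  (W=1, U=3, V=3, Y=1, X=1, Z=1) weight 1/540
  (W=1, U=3, V=3, Y=1, X=1, Z=2) weight 1/540
  (W=1, U=4, V=3, Y=1, X=1, Z=0) weight 1/540
  (W=1, U=4, V=3, Y=1, X=1, Z=1) weight 1/540
  (W=2, U=2, V=3, Y=0, X=1, Z=0) weight 1/360
  … 9 more
Group by W:
  weight(W=1) = 1/60
  weight(W=2) = 1/40
Total weight = 1/60 + 1/40 = 1/24
P(W=1 | obs) = 1/60 / 1/24 = 2/5
P(W=2 | obs) = 1/40 / 1/24 = 3/5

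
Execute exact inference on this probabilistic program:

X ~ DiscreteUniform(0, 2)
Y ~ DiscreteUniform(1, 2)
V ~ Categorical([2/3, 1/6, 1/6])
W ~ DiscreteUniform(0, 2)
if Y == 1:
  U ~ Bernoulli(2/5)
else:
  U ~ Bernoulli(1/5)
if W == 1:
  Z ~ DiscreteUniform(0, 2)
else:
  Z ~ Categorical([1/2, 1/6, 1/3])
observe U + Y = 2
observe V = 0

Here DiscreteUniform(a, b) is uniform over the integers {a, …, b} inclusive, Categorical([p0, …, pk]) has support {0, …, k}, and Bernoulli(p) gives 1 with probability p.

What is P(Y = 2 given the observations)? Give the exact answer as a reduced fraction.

Enumerate traces; 54 have nonzero weight after conditioning:
  (X=0, Y=1, V=0, W=0, U=1, Z=0) weight 1/135
  (X=0, Y=1, V=0, W=0, U=1, Z=1) weight 1/405
  (X=0, Y=1, V=0, W=0, U=1, Z=2) weight 2/405
  (X=0, Y=1, V=0, W=1, U=1, Z=0) weight 2/405
  (X=0, Y=1, V=0, W=1, U=1, Z=1) weight 2/405
  (X=0, Y=1, V=0, W=1, U=1, Z=2) weight 2/405
  (X=0, Y=1, V=0, W=2, U=1, Z=0) weight 1/135
  (X=0, Y=1, V=0, W=2, U=1, Z=1) weight 1/405
  (X=0, Y=2, V=0, W=0, U=0, Z=0) weight 2/135
  … 45 more
Group by Y:
  weight(Y=1) = 2/15
  weight(Y=2) = 4/15
Total weight = 2/15 + 4/15 = 2/5
P(Y=1 | obs) = 2/15 / 2/5 = 1/3
P(Y=2 | obs) = 4/15 / 2/5 = 2/3

P(Y = 2 | obs) = 2/3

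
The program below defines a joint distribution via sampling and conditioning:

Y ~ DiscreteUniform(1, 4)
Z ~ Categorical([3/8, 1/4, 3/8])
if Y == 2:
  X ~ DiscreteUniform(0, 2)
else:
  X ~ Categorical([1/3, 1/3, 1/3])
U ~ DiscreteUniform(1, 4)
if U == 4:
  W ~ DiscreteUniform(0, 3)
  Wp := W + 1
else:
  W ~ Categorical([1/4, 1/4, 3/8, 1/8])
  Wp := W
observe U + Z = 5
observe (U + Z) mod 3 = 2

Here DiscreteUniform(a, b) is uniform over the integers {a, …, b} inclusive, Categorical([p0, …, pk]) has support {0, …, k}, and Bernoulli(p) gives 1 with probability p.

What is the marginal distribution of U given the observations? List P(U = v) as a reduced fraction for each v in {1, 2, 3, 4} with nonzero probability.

P(U=3) = 3/5, P(U=4) = 2/5

Enumerate traces; 96 have nonzero weight after conditioning:
  (Y=1, Z=1, X=0, U=4, W=0) weight 1/768
  (Y=1, Z=1, X=0, U=4, W=1) weight 1/768
  (Y=1, Z=1, X=0, U=4, W=2) weight 1/768
  (Y=1, Z=1, X=0, U=4, W=3) weight 1/768
  (Y=1, Z=1, X=1, U=4, W=0) weight 1/768
  (Y=1, Z=1, X=1, U=4, W=1) weight 1/768
  (Y=1, Z=1, X=1, U=4, W=2) weight 1/768
  (Y=1, Z=1, X=1, U=4, W=3) weight 1/768
  (Y=1, Z=2, X=0, U=3, W=0) weight 1/512
  … 87 more
Group by U:
  weight(U=3) = 3/32
  weight(U=4) = 1/16
Total weight = 3/32 + 1/16 = 5/32
P(U=3 | obs) = 3/32 / 5/32 = 3/5
P(U=4 | obs) = 1/16 / 5/32 = 2/5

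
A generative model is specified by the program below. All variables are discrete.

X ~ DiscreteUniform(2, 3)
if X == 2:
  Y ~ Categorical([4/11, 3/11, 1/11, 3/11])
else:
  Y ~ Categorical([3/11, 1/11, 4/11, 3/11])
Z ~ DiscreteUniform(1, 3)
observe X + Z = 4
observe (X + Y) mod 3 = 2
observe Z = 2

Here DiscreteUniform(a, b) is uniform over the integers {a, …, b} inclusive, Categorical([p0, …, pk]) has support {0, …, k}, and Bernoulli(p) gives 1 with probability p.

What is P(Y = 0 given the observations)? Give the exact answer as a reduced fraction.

P(Y = 0 | obs) = 4/7

Enumerate traces; 2 have nonzero weight after conditioning:
  (X=2, Y=0, Z=2) weight 2/33
  (X=2, Y=3, Z=2) weight 1/22
Group by Y:
  weight(Y=0) = 2/33
  weight(Y=3) = 1/22
Total weight = 2/33 + 1/22 = 7/66
P(Y=0 | obs) = 2/33 / 7/66 = 4/7
P(Y=3 | obs) = 1/22 / 7/66 = 3/7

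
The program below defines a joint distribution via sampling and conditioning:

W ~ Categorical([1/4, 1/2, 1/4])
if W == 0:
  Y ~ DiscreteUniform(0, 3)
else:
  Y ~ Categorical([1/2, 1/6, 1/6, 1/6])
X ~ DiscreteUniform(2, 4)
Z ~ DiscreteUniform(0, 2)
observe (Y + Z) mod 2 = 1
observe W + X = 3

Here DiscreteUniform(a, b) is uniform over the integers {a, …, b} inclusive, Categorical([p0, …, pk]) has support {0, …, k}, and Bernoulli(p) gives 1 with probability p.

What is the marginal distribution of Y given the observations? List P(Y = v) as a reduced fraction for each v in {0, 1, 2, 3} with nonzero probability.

Enumerate traces; 12 have nonzero weight after conditioning:
  (W=0, Y=0, X=3, Z=1) weight 1/144
  (W=0, Y=1, X=3, Z=0) weight 1/144
  (W=0, Y=1, X=3, Z=2) weight 1/144
  (W=0, Y=2, X=3, Z=1) weight 1/144
  (W=0, Y=3, X=3, Z=0) weight 1/144
  (W=0, Y=3, X=3, Z=2) weight 1/144
  (W=1, Y=0, X=2, Z=1) weight 1/36
  (W=1, Y=1, X=2, Z=0) weight 1/108
  … 4 more
Group by Y:
  weight(Y=0) = 5/144
  weight(Y=1) = 7/216
  weight(Y=2) = 7/432
  weight(Y=3) = 7/216
Total weight = 5/144 + 7/216 + 7/432 + 7/216 = 25/216
P(Y=0 | obs) = 5/144 / 25/216 = 3/10
P(Y=1 | obs) = 7/216 / 25/216 = 7/25
P(Y=2 | obs) = 7/432 / 25/216 = 7/50
P(Y=3 | obs) = 7/216 / 25/216 = 7/25

P(Y=0) = 3/10, P(Y=1) = 7/25, P(Y=2) = 7/50, P(Y=3) = 7/25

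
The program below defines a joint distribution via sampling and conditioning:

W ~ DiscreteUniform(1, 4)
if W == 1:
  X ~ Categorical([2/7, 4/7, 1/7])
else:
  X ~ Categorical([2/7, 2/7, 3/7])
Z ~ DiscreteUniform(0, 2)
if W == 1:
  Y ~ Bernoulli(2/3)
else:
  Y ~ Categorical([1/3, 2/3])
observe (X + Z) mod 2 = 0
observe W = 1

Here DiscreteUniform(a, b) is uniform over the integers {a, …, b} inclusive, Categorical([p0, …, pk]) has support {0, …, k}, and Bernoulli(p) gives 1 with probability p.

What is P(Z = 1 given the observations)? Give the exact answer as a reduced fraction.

P(Z = 1 | obs) = 2/5

Enumerate traces; 10 have nonzero weight after conditioning:
  (W=1, X=0, Z=0, Y=0) weight 1/126
  (W=1, X=0, Z=0, Y=1) weight 1/63
  (W=1, X=0, Z=2, Y=0) weight 1/126
  (W=1, X=0, Z=2, Y=1) weight 1/63
  (W=1, X=1, Z=1, Y=0) weight 1/63
  (W=1, X=1, Z=1, Y=1) weight 2/63
  (W=1, X=2, Z=0, Y=0) weight 1/252
  (W=1, X=2, Z=0, Y=1) weight 1/126
  … 2 more
Group by Z:
  weight(Z=0) = 1/28
  weight(Z=1) = 1/21
  weight(Z=2) = 1/28
Total weight = 1/28 + 1/21 + 1/28 = 5/42
P(Z=0 | obs) = 1/28 / 5/42 = 3/10
P(Z=1 | obs) = 1/21 / 5/42 = 2/5
P(Z=2 | obs) = 1/28 / 5/42 = 3/10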